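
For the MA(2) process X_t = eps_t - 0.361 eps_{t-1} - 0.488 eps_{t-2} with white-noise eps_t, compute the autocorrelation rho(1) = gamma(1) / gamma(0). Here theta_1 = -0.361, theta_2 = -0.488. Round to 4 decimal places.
\rho(1) = -0.1351

For an MA(q) process with theta_0 = 1, the autocovariance is
  gamma(k) = sigma^2 * sum_{i=0..q-k} theta_i * theta_{i+k},
and rho(k) = gamma(k) / gamma(0). Sigma^2 cancels.
  numerator   = (1)*(-0.361) + (-0.361)*(-0.488) = -0.184832.
  denominator = (1)^2 + (-0.361)^2 + (-0.488)^2 = 1.368465.
  rho(1) = -0.184832 / 1.368465 = -0.1351.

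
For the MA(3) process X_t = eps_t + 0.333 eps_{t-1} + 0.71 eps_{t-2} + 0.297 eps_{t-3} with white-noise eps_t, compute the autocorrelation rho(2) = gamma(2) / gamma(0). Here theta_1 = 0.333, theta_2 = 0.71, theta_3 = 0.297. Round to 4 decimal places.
\rho(2) = 0.4749

For an MA(q) process with theta_0 = 1, the autocovariance is
  gamma(k) = sigma^2 * sum_{i=0..q-k} theta_i * theta_{i+k},
and rho(k) = gamma(k) / gamma(0). Sigma^2 cancels.
  numerator   = (1)*(0.71) + (0.333)*(0.297) = 0.808901.
  denominator = (1)^2 + (0.333)^2 + (0.71)^2 + (0.297)^2 = 1.703198.
  rho(2) = 0.808901 / 1.703198 = 0.4749.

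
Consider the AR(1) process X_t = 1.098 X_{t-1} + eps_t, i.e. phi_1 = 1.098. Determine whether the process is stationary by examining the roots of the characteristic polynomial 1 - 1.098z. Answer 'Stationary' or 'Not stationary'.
\text{Not stationary}

The AR(p) characteristic polynomial is P(z) = 1 - 1.098z.
Stationarity requires all roots to lie outside the unit circle, i.e. |z| > 1 for every root.
This is linear in z: 1 + (-1.098) z = 0  =>  z = -1/(-1.098) = 0.910747,  |z| = 0.910747.
Moduli of all roots: 0.9107.
All moduli strictly greater than 1? No.
Verdict: Not stationary.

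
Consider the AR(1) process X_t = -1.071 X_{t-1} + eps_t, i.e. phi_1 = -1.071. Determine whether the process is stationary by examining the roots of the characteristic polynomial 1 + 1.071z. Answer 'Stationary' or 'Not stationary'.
\text{Not stationary}

The AR(p) characteristic polynomial is P(z) = 1 + 1.071z.
Stationarity requires all roots to lie outside the unit circle, i.e. |z| > 1 for every root.
This is linear in z: 1 + (1.071) z = 0  =>  z = -1/(1.071) = -0.933707,  |z| = 0.933707.
Moduli of all roots: 0.9337.
All moduli strictly greater than 1? No.
Verdict: Not stationary.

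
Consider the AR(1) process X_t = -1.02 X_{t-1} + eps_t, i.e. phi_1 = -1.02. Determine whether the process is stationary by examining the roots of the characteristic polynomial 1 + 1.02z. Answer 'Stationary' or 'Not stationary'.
\text{Not stationary}

The AR(p) characteristic polynomial is P(z) = 1 + 1.02z.
Stationarity requires all roots to lie outside the unit circle, i.e. |z| > 1 for every root.
This is linear in z: 1 + (1.02) z = 0  =>  z = -1/(1.02) = -0.980392,  |z| = 0.980392.
Moduli of all roots: 0.9804.
All moduli strictly greater than 1? No.
Verdict: Not stationary.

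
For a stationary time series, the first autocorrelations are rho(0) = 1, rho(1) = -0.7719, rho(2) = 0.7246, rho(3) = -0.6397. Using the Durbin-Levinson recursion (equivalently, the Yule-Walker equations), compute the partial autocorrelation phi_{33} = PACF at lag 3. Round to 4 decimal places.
\phi_{33} = -0.0348

The PACF at lag k is phi_{kk}, the last component of the solution
to the Yule-Walker system G_k phi = r_k where
  (G_k)_{ij} = rho(|i - j|), (r_k)_i = rho(i), i,j = 1..k.
Equivalently, Durbin-Levinson gives phi_{kk} iteratively:
  phi_{11} = rho(1)
  phi_{kk} = [rho(k) - sum_{j=1..k-1} phi_{k-1,j} rho(k-j)]
            / [1 - sum_{j=1..k-1} phi_{k-1,j} rho(j)],
  phi_{k,j} = phi_{k-1,j} - phi_{kk} phi_{k-1,k-j},  j = 1..k-1.
Step k = 1:
  phi_11 = rho(1) = -0.7719.
Step k = 2:
  phi_22 = [rho(2) - phi_11 rho(1)] / [1 - phi_11 rho(1)] = [0.7246 - (-0.7719)(-0.7719)] / [1 - (-0.7719)(-0.7719)]
         = 0.12877039 / 0.40417039 = 0.318604.
  Update: phi_21 = phi_11 - phi_22 phi_11 = -0.7719 - (0.318604)(-0.7719) = -0.525969.
Step k = 3:
  phi_33 = [rho(3) - phi_21 rho(2) - phi_22 rho(1)] / [1 - phi_21 rho(1) - phi_22 rho(2)]
    numerator   = -0.6397 - (-0.525969)(0.7246) - (0.318604)(-0.7719) = -0.01265197
    denominator = 1 - (-0.525969)(-0.7719) - (0.318604)(0.7246) = 0.3631436
  phi_33 = -0.01265197 / 0.3631436 = -0.0348.
Therefore phi_{33} = -0.0348.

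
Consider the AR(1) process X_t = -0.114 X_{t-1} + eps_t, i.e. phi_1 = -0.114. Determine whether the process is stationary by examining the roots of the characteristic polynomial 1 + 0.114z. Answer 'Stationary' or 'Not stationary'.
\text{Stationary}

The AR(p) characteristic polynomial is P(z) = 1 + 0.114z.
Stationarity requires all roots to lie outside the unit circle, i.e. |z| > 1 for every root.
This is linear in z: 1 + (0.114) z = 0  =>  z = -1/(0.114) = -8.77193,  |z| = 8.77193.
Moduli of all roots: 8.7719.
All moduli strictly greater than 1? Yes.
Verdict: Stationary.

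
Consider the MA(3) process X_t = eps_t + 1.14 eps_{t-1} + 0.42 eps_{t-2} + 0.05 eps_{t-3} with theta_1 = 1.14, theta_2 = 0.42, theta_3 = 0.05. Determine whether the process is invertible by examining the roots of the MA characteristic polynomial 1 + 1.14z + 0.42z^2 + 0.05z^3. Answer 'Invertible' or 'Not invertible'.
\text{Invertible}

The MA(q) characteristic polynomial is P(z) = 1 + 1.14z + 0.42z^2 + 0.05z^3.
Invertibility requires all roots to lie outside the unit circle, i.e. |z| > 1 for every root.
Degree 3: look for a simple real root z0 first, then factor out (1 - z/z0) and solve the remaining quadratic.
Testing z0 = -2: P(-2) = 1 + (1.14)(-2) + (0.42)(-2)^2 + (0.05)(-2)^3
  = 1 + (-2.28) + (1.68) + (-0.4) = 0.  So z_0 = -2 is a root, |z_0| = 2.
Divide out the factor (1 + 0.5 z) = (1 - z/z0) (since 1/z0 = -0.5):
  P(z) = (1 + 0.5 z)(1 + (0.64) z + (0.1) z^2)
  [check: z-coef 0.64 - (-0.5) = 1.14; z^2-coef 0.1 - (-0.5)(0.64) = 0.42; z^3-coef -(-0.5)(0.1) = 0.05.]
Remaining roots from the quadratic factor 1 + (0.64) z + (0.1) z^2:
  Set 1 + (0.64) z + (0.1) z^2 = 0, i.e. a z^2 + b z + c = 0 with a = 0.1, b = 0.64, c = 1.
  Discriminant D = b^2 - 4ac = (0.64)^2 - 4*(0.1)*1 = 0.4096 - (0.4) = 0.0096.
  D >= 0, so the roots are real: z = (-b +/- sqrt(D)) / (2a) = (-0.64 +/- 0.09798) / (0.2).
    z_1 = (-0.64 + 0.09798) / (0.2) = -2.7101,   |z_1| = 2.7101.
    z_2 = (-0.64 - 0.09798) / (0.2) = -3.6899,   |z_2| = 3.6899.
Moduli of all roots: 2.0000, 2.7101, 3.6899.
All moduli strictly greater than 1? Yes.
Verdict: Invertible.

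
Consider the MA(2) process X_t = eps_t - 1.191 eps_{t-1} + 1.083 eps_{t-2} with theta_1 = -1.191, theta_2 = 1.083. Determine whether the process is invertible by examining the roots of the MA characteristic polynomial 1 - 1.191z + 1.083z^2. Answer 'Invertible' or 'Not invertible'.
\text{Not invertible}

The MA(q) characteristic polynomial is P(z) = 1 - 1.191z + 1.083z^2.
Invertibility requires all roots to lie outside the unit circle, i.e. |z| > 1 for every root.
Set 1 + (-1.191) z + (1.083) z^2 = 0, i.e. a z^2 + b z + c = 0 with a = 1.083, b = -1.191, c = 1.
Discriminant D = b^2 - 4ac = (-1.191)^2 - 4*(1.083)*1 = 1.418481 - (4.332) = -2.913519.
D < 0, so the roots are the complex-conjugate pair z = (-b +/- i sqrt(-D)) / (2a) = 0.5499 +/- 0.788i.
For a conjugate pair |z|^2 = z * conj(z) = (product of roots) = c/a = 1/(1.083) = 0.923361, so |z| = sqrt(0.923361) = 0.9609 for both roots.
Moduli of all roots: 0.9609, 0.9609.
All moduli strictly greater than 1? No.
Verdict: Not invertible.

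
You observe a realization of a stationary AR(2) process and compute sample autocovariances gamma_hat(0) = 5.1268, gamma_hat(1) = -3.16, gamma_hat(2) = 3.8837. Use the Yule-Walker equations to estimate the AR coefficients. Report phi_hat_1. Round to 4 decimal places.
\hat\phi_{1} = -0.2410

The Yule-Walker equations for an AR(p) process read, in matrix form,
  Gamma_p phi = r_p,   with   (Gamma_p)_{ij} = gamma(|i - j|),
                       (r_p)_i = gamma(i),   i,j = 1..p.
Substitute the sample gammas (Toeplitz matrix and right-hand side of size 2):
  Gamma_p = [[5.1268, -3.16], [-3.16, 5.1268]]
  r_p     = [-3.16, 3.8837]
Written out:
  5.1268 phi_1 - 3.16 phi_2 = -3.16
  -3.16 phi_1 + 5.1268 phi_2 = 3.8837
Solve by Cramer's rule:
  det = gamma(0)^2 - gamma(1)^2 = (5.1268)^2 - (-3.16)^2 = 26.28407824 - 9.9856 = 16.29847824
  phi_hat_1 = [gamma(1) gamma(0) - gamma(1) gamma(2)] / det = [(-3.16)(5.1268) - (-3.16)(3.8837)] / 16.29847824 = -3.928196 / 16.29847824 = -0.241
  phi_hat_2 = [gamma(0) gamma(2) - gamma(1)^2] / det = [(5.1268)(3.8837) - (-3.16)^2] / 16.29847824 = 9.92535316 / 16.29847824 = 0.609
So phi_hat = [-0.2410, 0.6090].
Therefore phi_hat_1 = -0.2410.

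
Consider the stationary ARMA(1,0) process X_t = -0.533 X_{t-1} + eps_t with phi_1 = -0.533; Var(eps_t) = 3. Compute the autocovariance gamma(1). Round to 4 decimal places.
\gamma(1) = -2.2335

Multiply the model equation by X_{t-k} and take expectations. With theta_0 = psi_0 = 1 and psi_j the MA(infinity) weights, this gives
  gamma(k) - sum_i phi_i gamma(k-i) = c_k,
  c_k = sigma^2 * sum_{j=k..q} theta_j psi_{j-k}   (c_k = 0 for k > q),
using gamma(-m) = gamma(m).
Pure AR (q = 0): c_0 = sigma^2 = 3, c_k = 0 for k >= 1.
Equations for k = 0 and k = 1 (AR order 1):
  gamma(0) = phi_1 gamma(1) + c_0
  gamma(1) = phi_1 gamma(0) + c_1
Substituting the second into the first: gamma(0) (1 - phi_1^2) = c_0 + phi_1 c_1, so
  gamma(0) = c_0 / (1 - phi_1^2) = 3 / (1 - (-0.533)^2) = 3 / 0.715911 = 4.190465.
  gamma(1) = phi_1 gamma(0) = (-0.533)(4.190465) = -2.233518.
Therefore gamma(1) = -2.2335 (to 4 decimal places).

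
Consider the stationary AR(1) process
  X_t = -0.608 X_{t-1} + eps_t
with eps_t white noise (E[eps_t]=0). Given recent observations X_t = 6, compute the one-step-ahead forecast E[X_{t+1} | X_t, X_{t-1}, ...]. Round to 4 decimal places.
E[X_{t+1} \mid \mathcal F_t] = -3.6480

For an AR(p) model X_t = c + sum_i phi_i X_{t-i} + eps_t, the
one-step-ahead conditional mean is
  E[X_{t+1} | X_t, ...] = c + sum_i phi_i X_{t+1-i}.
Substitute known values:
  E[X_{t+1} | ...] = (-0.608) * (6)
                   = -3.6480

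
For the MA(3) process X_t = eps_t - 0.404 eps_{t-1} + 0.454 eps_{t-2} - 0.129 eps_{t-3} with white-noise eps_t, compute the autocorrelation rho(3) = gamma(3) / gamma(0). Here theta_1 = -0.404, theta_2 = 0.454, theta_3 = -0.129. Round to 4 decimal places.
\rho(3) = -0.0931

For an MA(q) process with theta_0 = 1, the autocovariance is
  gamma(k) = sigma^2 * sum_{i=0..q-k} theta_i * theta_{i+k},
and rho(k) = gamma(k) / gamma(0). Sigma^2 cancels.
  numerator   = (1)*(-0.129) = -0.129.
  denominator = (1)^2 + (-0.404)^2 + (0.454)^2 + (-0.129)^2 = 1.385973.
  rho(3) = -0.129 / 1.385973 = -0.0931.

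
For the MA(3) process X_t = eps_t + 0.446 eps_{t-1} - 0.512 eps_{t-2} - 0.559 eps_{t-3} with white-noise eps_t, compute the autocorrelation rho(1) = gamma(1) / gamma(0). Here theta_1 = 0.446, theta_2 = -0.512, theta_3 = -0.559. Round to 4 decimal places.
\rho(1) = 0.2841

For an MA(q) process with theta_0 = 1, the autocovariance is
  gamma(k) = sigma^2 * sum_{i=0..q-k} theta_i * theta_{i+k},
and rho(k) = gamma(k) / gamma(0). Sigma^2 cancels.
  numerator   = (1)*(0.446) + (0.446)*(-0.512) + (-0.512)*(-0.559) = 0.503856.
  denominator = (1)^2 + (0.446)^2 + (-0.512)^2 + (-0.559)^2 = 1.773541.
  rho(1) = 0.503856 / 1.773541 = 0.2841.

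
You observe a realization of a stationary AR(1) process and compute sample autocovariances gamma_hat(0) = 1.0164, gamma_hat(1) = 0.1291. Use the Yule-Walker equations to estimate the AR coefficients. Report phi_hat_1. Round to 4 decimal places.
\hat\phi_{1} = 0.1270

The Yule-Walker equations for an AR(p) process read, in matrix form,
  Gamma_p phi = r_p,   with   (Gamma_p)_{ij} = gamma(|i - j|),
                       (r_p)_i = gamma(i),   i,j = 1..p.
Substitute the sample gammas (Toeplitz matrix and right-hand side of size 1):
  Gamma_p = [[1.0164]]
  r_p     = [0.1291]
With p = 1 this is the single equation gamma(0) phi_1 = gamma(1):
  phi_hat_1 = gamma(1) / gamma(0) = 0.1291 / 1.0164 = 0.1270.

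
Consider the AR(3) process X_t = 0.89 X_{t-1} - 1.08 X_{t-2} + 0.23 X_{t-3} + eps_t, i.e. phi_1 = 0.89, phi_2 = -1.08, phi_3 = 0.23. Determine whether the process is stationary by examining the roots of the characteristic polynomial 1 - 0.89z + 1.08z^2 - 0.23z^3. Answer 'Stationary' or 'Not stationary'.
\text{Stationary}

The AR(p) characteristic polynomial is P(z) = 1 - 0.89z + 1.08z^2 - 0.23z^3.
Stationarity requires all roots to lie outside the unit circle, i.e. |z| > 1 for every root.
Degree 3: look for a simple real root z0 first, then factor out (1 - z/z0) and solve the remaining quadratic.
Testing z0 = 4: P(4) = 1 + (-0.89)(4) + (1.08)(4)^2 + (-0.23)(4)^3
  = 1 + (-3.56) + (17.28) + (-14.72) = 0.  So z_0 = 4 is a root, |z_0| = 4.
Divide out the factor (1 - 0.25 z) = (1 - z/z0) (since 1/z0 = 0.25):
  P(z) = (1 - 0.25 z)(1 + (-0.64) z + (0.92) z^2)
  [check: z-coef -0.64 - (0.25) = -0.89; z^2-coef 0.92 - (0.25)(-0.64) = 1.08; z^3-coef -(0.25)(0.92) = -0.23.]
Remaining roots from the quadratic factor 1 + (-0.64) z + (0.92) z^2:
  Set 1 + (-0.64) z + (0.92) z^2 = 0, i.e. a z^2 + b z + c = 0 with a = 0.92, b = -0.64, c = 1.
  Discriminant D = b^2 - 4ac = (-0.64)^2 - 4*(0.92)*1 = 0.4096 - (3.68) = -3.2704.
  D < 0, so the roots are the complex-conjugate pair z = (-b +/- i sqrt(-D)) / (2a) = 0.3478 +/- 0.9828i.
  For a conjugate pair |z|^2 = z * conj(z) = (product of roots) = c/a = 1/(0.92) = 1.086957, so |z| = sqrt(1.086957) = 1.0426 for both roots.
Moduli of all roots: 4.0000, 1.0426, 1.0426.
All moduli strictly greater than 1? Yes.
Verdict: Stationary.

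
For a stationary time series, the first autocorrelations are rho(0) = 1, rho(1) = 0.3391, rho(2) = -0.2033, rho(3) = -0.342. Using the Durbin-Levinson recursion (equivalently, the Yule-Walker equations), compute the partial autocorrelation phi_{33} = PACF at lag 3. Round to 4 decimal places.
\phi_{33} = -0.1639

The PACF at lag k is phi_{kk}, the last component of the solution
to the Yule-Walker system G_k phi = r_k where
  (G_k)_{ij} = rho(|i - j|), (r_k)_i = rho(i), i,j = 1..k.
Equivalently, Durbin-Levinson gives phi_{kk} iteratively:
  phi_{11} = rho(1)
  phi_{kk} = [rho(k) - sum_{j=1..k-1} phi_{k-1,j} rho(k-j)]
            / [1 - sum_{j=1..k-1} phi_{k-1,j} rho(j)],
  phi_{k,j} = phi_{k-1,j} - phi_{kk} phi_{k-1,k-j},  j = 1..k-1.
Step k = 1:
  phi_11 = rho(1) = 0.3391.
Step k = 2:
  phi_22 = [rho(2) - phi_11 rho(1)] / [1 - phi_11 rho(1)] = [-0.2033 - (0.3391)(0.3391)] / [1 - (0.3391)(0.3391)]
         = -0.31828881 / 0.88501119 = -0.359644.
  Update: phi_21 = phi_11 - phi_22 phi_11 = 0.3391 - (-0.359644)(0.3391) = 0.461055.
Step k = 3:
  phi_33 = [rho(3) - phi_21 rho(2) - phi_22 rho(1)] / [1 - phi_21 rho(1) - phi_22 rho(2)]
    numerator   = -0.342 - (0.461055)(-0.2033) - (-0.359644)(0.3391) = -0.12631225
    denominator = 1 - (0.461055)(0.3391) - (-0.359644)(-0.2033) = 0.77054058
  phi_33 = -0.12631225 / 0.77054058 = -0.1639.
Therefore phi_{33} = -0.1639.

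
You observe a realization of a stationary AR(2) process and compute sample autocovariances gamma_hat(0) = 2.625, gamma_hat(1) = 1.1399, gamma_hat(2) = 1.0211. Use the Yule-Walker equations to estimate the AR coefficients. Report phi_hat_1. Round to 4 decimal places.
\hat\phi_{1} = 0.3270

The Yule-Walker equations for an AR(p) process read, in matrix form,
  Gamma_p phi = r_p,   with   (Gamma_p)_{ij} = gamma(|i - j|),
                       (r_p)_i = gamma(i),   i,j = 1..p.
Substitute the sample gammas (Toeplitz matrix and right-hand side of size 2):
  Gamma_p = [[2.625, 1.1399], [1.1399, 2.625]]
  r_p     = [1.1399, 1.0211]
Written out:
  2.625 phi_1 + 1.1399 phi_2 = 1.1399
  1.1399 phi_1 + 2.625 phi_2 = 1.0211
Solve by Cramer's rule:
  det = gamma(0)^2 - gamma(1)^2 = (2.625)^2 - (1.1399)^2 = 6.890625 - 1.29937201 = 5.59125299
  phi_hat_1 = [gamma(1) gamma(0) - gamma(1) gamma(2)] / det = [(1.1399)(2.625) - (1.1399)(1.0211)] / 5.59125299 = 1.82828561 / 5.59125299 = 0.327
  phi_hat_2 = [gamma(0) gamma(2) - gamma(1)^2] / det = [(2.625)(1.0211) - (1.1399)^2] / 5.59125299 = 1.38101549 / 5.59125299 = 0.247
So phi_hat = [0.3270, 0.2470].
Therefore phi_hat_1 = 0.3270.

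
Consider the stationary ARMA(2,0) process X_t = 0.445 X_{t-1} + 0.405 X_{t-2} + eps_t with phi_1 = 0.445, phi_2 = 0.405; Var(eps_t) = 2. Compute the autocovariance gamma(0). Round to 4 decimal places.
\gamma(0) = 5.4293

Multiply the model equation by X_{t-k} and take expectations. With theta_0 = psi_0 = 1 and psi_j the MA(infinity) weights, this gives
  gamma(k) - sum_i phi_i gamma(k-i) = c_k,
  c_k = sigma^2 * sum_{j=k..q} theta_j psi_{j-k}   (c_k = 0 for k > q),
using gamma(-m) = gamma(m).
Pure AR (q = 0): c_0 = sigma^2 = 2, c_k = 0 for k >= 1.
Equations for k = 0, 1, 2 (AR order 2, c_2 = 0):
  (E0) gamma(0) = phi_1 gamma(1) + phi_2 gamma(2) + c_0
  (E1) gamma(1) = phi_1 gamma(0) + phi_2 gamma(1) + c_1
  (E2) gamma(2) = phi_1 gamma(1) + phi_2 gamma(0)
From (E1): gamma(1) = A gamma(0) + B with
  A = phi_1 / (1 - phi_2) = 0.445 / 0.595 = 0.747899,   B = c_1 / (1 - phi_2) = 0 / 0.595 = 0.
Insert (E2) into (E0): gamma(0) (1 - phi_2^2) = phi_1 (1 + phi_2) gamma(1) + c_0.
  phi_1 (1 + phi_2) = (0.445)(1.405) = 0.625225,   1 - phi_2^2 = 0.835975.
Replace gamma(1) by A gamma(0) + B and collect gamma(0):
  gamma(0) [0.835975 - (0.625225)(0.747899)] = c_0 = 2
  gamma(0) * 0.36837 = 2
  gamma(0) = 2 / 0.36837 = 5.429327.
Therefore gamma(0) = 5.4293 (to 4 decimal places).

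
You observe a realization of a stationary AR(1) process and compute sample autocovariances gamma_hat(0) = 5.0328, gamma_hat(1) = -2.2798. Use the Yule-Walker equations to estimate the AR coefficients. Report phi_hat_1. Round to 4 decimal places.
\hat\phi_{1} = -0.4530

The Yule-Walker equations for an AR(p) process read, in matrix form,
  Gamma_p phi = r_p,   with   (Gamma_p)_{ij} = gamma(|i - j|),
                       (r_p)_i = gamma(i),   i,j = 1..p.
Substitute the sample gammas (Toeplitz matrix and right-hand side of size 1):
  Gamma_p = [[5.0328]]
  r_p     = [-2.2798]
With p = 1 this is the single equation gamma(0) phi_1 = gamma(1):
  phi_hat_1 = gamma(1) / gamma(0) = -2.2798 / 5.0328 = -0.4530.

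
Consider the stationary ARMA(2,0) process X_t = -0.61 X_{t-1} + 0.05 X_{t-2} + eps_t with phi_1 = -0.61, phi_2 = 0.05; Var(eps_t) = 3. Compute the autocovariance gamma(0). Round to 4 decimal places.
\gamma(0) = 5.1174

Multiply the model equation by X_{t-k} and take expectations. With theta_0 = psi_0 = 1 and psi_j the MA(infinity) weights, this gives
  gamma(k) - sum_i phi_i gamma(k-i) = c_k,
  c_k = sigma^2 * sum_{j=k..q} theta_j psi_{j-k}   (c_k = 0 for k > q),
using gamma(-m) = gamma(m).
Pure AR (q = 0): c_0 = sigma^2 = 3, c_k = 0 for k >= 1.
Equations for k = 0, 1, 2 (AR order 2, c_2 = 0):
  (E0) gamma(0) = phi_1 gamma(1) + phi_2 gamma(2) + c_0
  (E1) gamma(1) = phi_1 gamma(0) + phi_2 gamma(1) + c_1
  (E2) gamma(2) = phi_1 gamma(1) + phi_2 gamma(0)
From (E1): gamma(1) = A gamma(0) + B with
  A = phi_1 / (1 - phi_2) = -0.61 / 0.95 = -0.642105,   B = c_1 / (1 - phi_2) = 0 / 0.95 = 0.
Insert (E2) into (E0): gamma(0) (1 - phi_2^2) = phi_1 (1 + phi_2) gamma(1) + c_0.
  phi_1 (1 + phi_2) = (-0.61)(1.05) = -0.6405,   1 - phi_2^2 = 0.9975.
Replace gamma(1) by A gamma(0) + B and collect gamma(0):
  gamma(0) [0.9975 - (-0.6405)(-0.642105)] = c_0 = 3
  gamma(0) * 0.586232 = 3
  gamma(0) = 3 / 0.586232 = 5.117432.
Therefore gamma(0) = 5.1174 (to 4 decimal places).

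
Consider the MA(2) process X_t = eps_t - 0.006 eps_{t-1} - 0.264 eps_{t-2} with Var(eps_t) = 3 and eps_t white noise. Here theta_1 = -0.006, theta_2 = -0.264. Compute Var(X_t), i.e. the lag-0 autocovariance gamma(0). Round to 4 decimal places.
\gamma(0) = 3.2092

For an MA(q) process X_t = eps_t + sum_i theta_i eps_{t-i} with
Var(eps_t) = sigma^2, the variance is
  gamma(0) = sigma^2 * (1 + sum_i theta_i^2).
  sum_i theta_i^2 = (-0.006)^2 + (-0.264)^2 = 0.000036 + 0.069696 = 0.069732.
  gamma(0) = 3 * (1 + 0.069732) = 3 * 1.069732 = 3.209196, which rounds to 3.2092.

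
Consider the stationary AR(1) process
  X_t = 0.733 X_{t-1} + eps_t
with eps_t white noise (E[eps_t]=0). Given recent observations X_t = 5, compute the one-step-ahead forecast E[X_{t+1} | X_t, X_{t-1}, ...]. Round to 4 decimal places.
E[X_{t+1} \mid \mathcal F_t] = 3.6650

For an AR(p) model X_t = c + sum_i phi_i X_{t-i} + eps_t, the
one-step-ahead conditional mean is
  E[X_{t+1} | X_t, ...] = c + sum_i phi_i X_{t+1-i}.
Substitute known values:
  E[X_{t+1} | ...] = (0.733) * (5)
                   = 3.6650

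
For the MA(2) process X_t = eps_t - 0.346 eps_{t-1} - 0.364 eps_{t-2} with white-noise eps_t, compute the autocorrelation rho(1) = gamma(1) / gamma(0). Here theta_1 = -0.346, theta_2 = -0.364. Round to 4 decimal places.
\rho(1) = -0.1757

For an MA(q) process with theta_0 = 1, the autocovariance is
  gamma(k) = sigma^2 * sum_{i=0..q-k} theta_i * theta_{i+k},
and rho(k) = gamma(k) / gamma(0). Sigma^2 cancels.
  numerator   = (1)*(-0.346) + (-0.346)*(-0.364) = -0.220056.
  denominator = (1)^2 + (-0.346)^2 + (-0.364)^2 = 1.252212.
  rho(1) = -0.220056 / 1.252212 = -0.1757.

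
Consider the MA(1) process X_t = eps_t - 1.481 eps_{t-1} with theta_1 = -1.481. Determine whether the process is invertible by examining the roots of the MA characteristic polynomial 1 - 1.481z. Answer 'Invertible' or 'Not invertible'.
\text{Not invertible}

The MA(q) characteristic polynomial is P(z) = 1 - 1.481z.
Invertibility requires all roots to lie outside the unit circle, i.e. |z| > 1 for every root.
This is linear in z: 1 + (-1.481) z = 0  =>  z = -1/(-1.481) = 0.675219,  |z| = 0.675219.
Moduli of all roots: 0.6752.
All moduli strictly greater than 1? No.
Verdict: Not invertible.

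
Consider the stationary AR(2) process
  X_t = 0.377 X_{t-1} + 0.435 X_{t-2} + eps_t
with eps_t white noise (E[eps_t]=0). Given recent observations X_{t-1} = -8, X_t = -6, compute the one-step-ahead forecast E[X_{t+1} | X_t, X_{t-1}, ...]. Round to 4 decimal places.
E[X_{t+1} \mid \mathcal F_t] = -5.7420

For an AR(p) model X_t = c + sum_i phi_i X_{t-i} + eps_t, the
one-step-ahead conditional mean is
  E[X_{t+1} | X_t, ...] = c + sum_i phi_i X_{t+1-i}.
Substitute known values:
  E[X_{t+1} | ...] = (0.377) * (-6) + (0.435) * (-8)
                   = -5.7420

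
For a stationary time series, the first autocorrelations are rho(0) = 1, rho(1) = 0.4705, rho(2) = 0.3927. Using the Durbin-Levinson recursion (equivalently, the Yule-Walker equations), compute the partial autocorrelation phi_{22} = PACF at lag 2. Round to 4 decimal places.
\phi_{22} = 0.2200

The PACF at lag k is phi_{kk}, the last component of the solution
to the Yule-Walker system G_k phi = r_k where
  (G_k)_{ij} = rho(|i - j|), (r_k)_i = rho(i), i,j = 1..k.
Equivalently, Durbin-Levinson gives phi_{kk} iteratively:
  phi_{11} = rho(1)
  phi_{kk} = [rho(k) - sum_{j=1..k-1} phi_{k-1,j} rho(k-j)]
            / [1 - sum_{j=1..k-1} phi_{k-1,j} rho(j)],
  phi_{k,j} = phi_{k-1,j} - phi_{kk} phi_{k-1,k-j},  j = 1..k-1.
Step k = 1:
  phi_11 = rho(1) = 0.4705.
Step k = 2:
  phi_22 = [rho(2) - phi_11 rho(1)] / [1 - phi_11 rho(1)] = [0.3927 - (0.4705)(0.4705)] / [1 - (0.4705)(0.4705)]
         = 0.17132975 / 0.77862975 = 0.22.
Therefore phi_{22} = 0.2200.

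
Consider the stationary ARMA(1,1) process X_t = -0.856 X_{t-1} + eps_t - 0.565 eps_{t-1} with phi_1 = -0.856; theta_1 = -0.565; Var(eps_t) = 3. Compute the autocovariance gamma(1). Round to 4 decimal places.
\gamma(1) = -23.6648

Multiply the model equation by X_{t-k} and take expectations. With theta_0 = psi_0 = 1 and psi_j the MA(infinity) weights, this gives
  gamma(k) - sum_i phi_i gamma(k-i) = c_k,
  c_k = sigma^2 * sum_{j=k..q} theta_j psi_{j-k}   (c_k = 0 for k > q),
using gamma(-m) = gamma(m).
psi-weights needed (psi_j = theta_j + sum_i phi_i psi_{j-i}):
  psi_1 = theta_1 + phi_1 = -0.565 + (-0.856) = -1.421
Right-hand sides:
  c_0 = sigma^2 (1 + theta_1 psi_1) = 3 * (1 + (-0.565)(-1.421)) = 3 * 1.802865 = 5.408595
  c_1 = sigma^2 theta_1 = 3 * (-0.565) = -1.695
  c_2 = 0
Equations for k = 0 and k = 1 (AR order 1):
  gamma(0) = phi_1 gamma(1) + c_0
  gamma(1) = phi_1 gamma(0) + c_1
Substituting the second into the first: gamma(0) (1 - phi_1^2) = c_0 + phi_1 c_1, so
  gamma(0) = (c_0 + phi_1 c_1) / (1 - phi_1^2) = (5.408595 + (-0.856)(-1.695)) / (1 - (-0.856)^2) = 6.859515 / 0.267264 = 25.66569.
  gamma(1) = phi_1 gamma(0) + c_1 = (-0.856)(25.66569) + (-1.695) = -23.664831.
Therefore gamma(1) = -23.6648 (to 4 decimal places).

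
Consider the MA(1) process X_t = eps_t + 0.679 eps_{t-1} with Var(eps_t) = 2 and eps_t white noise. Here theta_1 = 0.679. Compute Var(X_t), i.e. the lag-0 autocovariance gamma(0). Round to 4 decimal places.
\gamma(0) = 2.9221

For an MA(q) process X_t = eps_t + sum_i theta_i eps_{t-i} with
Var(eps_t) = sigma^2, the variance is
  gamma(0) = sigma^2 * (1 + sum_i theta_i^2).
  sum_i theta_i^2 = (0.679)^2 = 0.461041.
  gamma(0) = 2 * (1 + 0.461041) = 2 * 1.461041 = 2.922082, which rounds to 2.9221.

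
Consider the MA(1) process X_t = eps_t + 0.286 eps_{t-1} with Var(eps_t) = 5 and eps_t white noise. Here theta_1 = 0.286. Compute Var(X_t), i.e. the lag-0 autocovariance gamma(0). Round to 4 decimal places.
\gamma(0) = 5.4090

For an MA(q) process X_t = eps_t + sum_i theta_i eps_{t-i} with
Var(eps_t) = sigma^2, the variance is
  gamma(0) = sigma^2 * (1 + sum_i theta_i^2).
  sum_i theta_i^2 = (0.286)^2 = 0.081796.
  gamma(0) = 5 * (1 + 0.081796) = 5 * 1.081796 = 5.40898, which rounds to 5.4090.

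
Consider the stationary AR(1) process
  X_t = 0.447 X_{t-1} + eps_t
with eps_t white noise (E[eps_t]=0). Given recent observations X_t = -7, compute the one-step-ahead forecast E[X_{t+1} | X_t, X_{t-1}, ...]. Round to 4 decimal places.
E[X_{t+1} \mid \mathcal F_t] = -3.1290

For an AR(p) model X_t = c + sum_i phi_i X_{t-i} + eps_t, the
one-step-ahead conditional mean is
  E[X_{t+1} | X_t, ...] = c + sum_i phi_i X_{t+1-i}.
Substitute known values:
  E[X_{t+1} | ...] = (0.447) * (-7)
                   = -3.1290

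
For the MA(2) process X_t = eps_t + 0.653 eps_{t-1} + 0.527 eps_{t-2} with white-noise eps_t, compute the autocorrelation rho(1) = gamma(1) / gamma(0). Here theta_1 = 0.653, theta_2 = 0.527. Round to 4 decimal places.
\rho(1) = 0.5851

For an MA(q) process with theta_0 = 1, the autocovariance is
  gamma(k) = sigma^2 * sum_{i=0..q-k} theta_i * theta_{i+k},
and rho(k) = gamma(k) / gamma(0). Sigma^2 cancels.
  numerator   = (1)*(0.653) + (0.653)*(0.527) = 0.997131.
  denominator = (1)^2 + (0.653)^2 + (0.527)^2 = 1.704138.
  rho(1) = 0.997131 / 1.704138 = 0.5851.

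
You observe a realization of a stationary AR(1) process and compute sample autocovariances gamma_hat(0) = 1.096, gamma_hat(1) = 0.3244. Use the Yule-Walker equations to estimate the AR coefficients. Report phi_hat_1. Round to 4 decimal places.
\hat\phi_{1} = 0.2960

The Yule-Walker equations for an AR(p) process read, in matrix form,
  Gamma_p phi = r_p,   with   (Gamma_p)_{ij} = gamma(|i - j|),
                       (r_p)_i = gamma(i),   i,j = 1..p.
Substitute the sample gammas (Toeplitz matrix and right-hand side of size 1):
  Gamma_p = [[1.096]]
  r_p     = [0.3244]
With p = 1 this is the single equation gamma(0) phi_1 = gamma(1):
  phi_hat_1 = gamma(1) / gamma(0) = 0.3244 / 1.096 = 0.2960.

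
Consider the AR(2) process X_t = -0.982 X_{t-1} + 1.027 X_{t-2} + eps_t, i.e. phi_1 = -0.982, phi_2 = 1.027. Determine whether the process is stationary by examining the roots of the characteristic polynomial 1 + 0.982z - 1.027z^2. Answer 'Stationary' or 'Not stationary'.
\text{Not stationary}

The AR(p) characteristic polynomial is P(z) = 1 + 0.982z - 1.027z^2.
Stationarity requires all roots to lie outside the unit circle, i.e. |z| > 1 for every root.
Set 1 + (0.982) z + (-1.027) z^2 = 0, i.e. a z^2 + b z + c = 0 with a = -1.027, b = 0.982, c = 1.
Discriminant D = b^2 - 4ac = (0.982)^2 - 4*(-1.027)*1 = 0.964324 - (-4.108) = 5.072324.
D >= 0, so the roots are real: z = (-b +/- sqrt(D)) / (2a) = (-0.982 +/- 2.252182) / (-2.054).
  z_1 = (-0.982 + 2.252182) / (-2.054) = -0.6184,   |z_1| = 0.6184.
  z_2 = (-0.982 - 2.252182) / (-2.054) = 1.5746,   |z_2| = 1.5746.
Moduli of all roots: 0.6184, 1.5746.
All moduli strictly greater than 1? No.
Verdict: Not stationary.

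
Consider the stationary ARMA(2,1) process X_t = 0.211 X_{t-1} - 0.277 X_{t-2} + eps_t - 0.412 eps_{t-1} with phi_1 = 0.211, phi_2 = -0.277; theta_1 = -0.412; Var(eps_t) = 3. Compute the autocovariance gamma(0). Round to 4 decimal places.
\gamma(0) = 3.4527

Multiply the model equation by X_{t-k} and take expectations. With theta_0 = psi_0 = 1 and psi_j the MA(infinity) weights, this gives
  gamma(k) - sum_i phi_i gamma(k-i) = c_k,
  c_k = sigma^2 * sum_{j=k..q} theta_j psi_{j-k}   (c_k = 0 for k > q),
using gamma(-m) = gamma(m).
psi-weights needed (psi_j = theta_j + sum_i phi_i psi_{j-i}):
  psi_1 = theta_1 + phi_1 = -0.412 + (0.211) = -0.201
Right-hand sides:
  c_0 = sigma^2 (1 + theta_1 psi_1) = 3 * (1 + (-0.412)(-0.201)) = 3 * 1.082812 = 3.248436
  c_1 = sigma^2 theta_1 = 3 * (-0.412) = -1.236
  c_2 = 0
Equations for k = 0, 1, 2 (AR order 2, c_2 = 0):
  (E0) gamma(0) = phi_1 gamma(1) + phi_2 gamma(2) + c_0
  (E1) gamma(1) = phi_1 gamma(0) + phi_2 gamma(1) + c_1
  (E2) gamma(2) = phi_1 gamma(1) + phi_2 gamma(0)
From (E1): gamma(1) = A gamma(0) + B with
  A = phi_1 / (1 - phi_2) = 0.211 / 1.277 = 0.165231,   B = c_1 / (1 - phi_2) = -1.236 / 1.277 = -0.967894.
Insert (E2) into (E0): gamma(0) (1 - phi_2^2) = phi_1 (1 + phi_2) gamma(1) + c_0.
  phi_1 (1 + phi_2) = (0.211)(0.723) = 0.152553,   1 - phi_2^2 = 0.923271.
Replace gamma(1) by A gamma(0) + B and collect gamma(0):
  gamma(0) [0.923271 - (0.152553)(0.165231)] = (0.152553)(-0.967894) + 3.248436
  gamma(0) * 0.898065 = 3.100781
  gamma(0) = 3.100781 / 0.898065 = 3.452737.
Therefore gamma(0) = 3.4527 (to 4 decimal places).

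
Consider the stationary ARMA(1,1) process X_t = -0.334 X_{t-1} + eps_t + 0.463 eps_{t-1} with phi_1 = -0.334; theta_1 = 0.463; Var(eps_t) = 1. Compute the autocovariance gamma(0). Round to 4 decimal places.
\gamma(0) = 1.0187

Multiply the model equation by X_{t-k} and take expectations. With theta_0 = psi_0 = 1 and psi_j the MA(infinity) weights, this gives
  gamma(k) - sum_i phi_i gamma(k-i) = c_k,
  c_k = sigma^2 * sum_{j=k..q} theta_j psi_{j-k}   (c_k = 0 for k > q),
using gamma(-m) = gamma(m).
psi-weights needed (psi_j = theta_j + sum_i phi_i psi_{j-i}):
  psi_1 = theta_1 + phi_1 = 0.463 + (-0.334) = 0.129
Right-hand sides:
  c_0 = sigma^2 (1 + theta_1 psi_1) = 1 * (1 + (0.463)(0.129)) = 1 * 1.059727 = 1.059727
  c_1 = sigma^2 theta_1 = 1 * (0.463) = 0.463
  c_2 = 0
Equations for k = 0 and k = 1 (AR order 1):
  gamma(0) = phi_1 gamma(1) + c_0
  gamma(1) = phi_1 gamma(0) + c_1
Substituting the second into the first: gamma(0) (1 - phi_1^2) = c_0 + phi_1 c_1, so
  gamma(0) = (c_0 + phi_1 c_1) / (1 - phi_1^2) = (1.059727 + (-0.334)(0.463)) / (1 - (-0.334)^2) = 0.905085 / 0.888444 = 1.01873.
Therefore gamma(0) = 1.0187 (to 4 decimal places).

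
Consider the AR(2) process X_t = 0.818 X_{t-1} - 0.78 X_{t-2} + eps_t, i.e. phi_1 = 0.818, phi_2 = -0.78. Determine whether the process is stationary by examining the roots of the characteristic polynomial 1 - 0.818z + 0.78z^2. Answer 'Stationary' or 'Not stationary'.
\text{Stationary}

The AR(p) characteristic polynomial is P(z) = 1 - 0.818z + 0.78z^2.
Stationarity requires all roots to lie outside the unit circle, i.e. |z| > 1 for every root.
Set 1 + (-0.818) z + (0.78) z^2 = 0, i.e. a z^2 + b z + c = 0 with a = 0.78, b = -0.818, c = 1.
Discriminant D = b^2 - 4ac = (-0.818)^2 - 4*(0.78)*1 = 0.669124 - (3.12) = -2.450876.
D < 0, so the roots are the complex-conjugate pair z = (-b +/- i sqrt(-D)) / (2a) = 0.5244 +/- 1.0035i.
For a conjugate pair |z|^2 = z * conj(z) = (product of roots) = c/a = 1/(0.78) = 1.282051, so |z| = sqrt(1.282051) = 1.1323 for both roots.
Moduli of all roots: 1.1323, 1.1323.
All moduli strictly greater than 1? Yes.
Verdict: Stationary.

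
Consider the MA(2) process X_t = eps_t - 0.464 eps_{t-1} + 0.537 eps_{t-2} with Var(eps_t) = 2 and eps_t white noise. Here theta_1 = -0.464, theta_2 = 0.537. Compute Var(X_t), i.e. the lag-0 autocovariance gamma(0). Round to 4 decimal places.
\gamma(0) = 3.0073

For an MA(q) process X_t = eps_t + sum_i theta_i eps_{t-i} with
Var(eps_t) = sigma^2, the variance is
  gamma(0) = sigma^2 * (1 + sum_i theta_i^2).
  sum_i theta_i^2 = (-0.464)^2 + (0.537)^2 = 0.215296 + 0.288369 = 0.503665.
  gamma(0) = 2 * (1 + 0.503665) = 2 * 1.503665 = 3.00733, which rounds to 3.0073.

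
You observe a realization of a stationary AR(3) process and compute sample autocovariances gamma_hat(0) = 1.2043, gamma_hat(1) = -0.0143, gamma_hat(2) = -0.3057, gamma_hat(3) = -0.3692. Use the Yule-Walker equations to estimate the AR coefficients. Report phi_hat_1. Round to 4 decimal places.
\hat\phi_{1} = -0.1000

The Yule-Walker equations for an AR(p) process read, in matrix form,
  Gamma_p phi = r_p,   with   (Gamma_p)_{ij} = gamma(|i - j|),
                       (r_p)_i = gamma(i),   i,j = 1..p.
Substitute the sample gammas (Toeplitz matrix and right-hand side of size 3):
  Gamma_p = [[1.2043, -0.0143, -0.3057], [-0.0143, 1.2043, -0.0143], [-0.3057, -0.0143, 1.2043]]
  r_p     = [-0.0143, -0.3057, -0.3692]
Written out (R1..R3):
  (R1) 1.2043 phi_1 - 0.0143 phi_2 - 0.3057 phi_3 = -0.0143
  (R2) -0.0143 phi_1 + 1.2043 phi_2 - 0.0143 phi_3 = -0.3057
  (R3) -0.3057 phi_1 - 0.0143 phi_2 + 1.2043 phi_3 = -0.3692
Gaussian elimination:
  R2 <- R2 - (-0.0143/1.2043) R1 = R2 - (-0.011874) R1:  1.20413 phi_2 - 0.01793 phi_3 = -0.30587
  R3 <- R3 - (-0.3057/1.2043) R1 = R3 - (-0.25384) R1:  -0.01793 phi_2 + 1.126701 phi_3 = -0.37283
  R3 <- R3 - (-0.01793/1.20413) R2 = R3 - (-0.01489) R2:  1.126434 phi_3 = -0.377384
Back-substitution:
  phi_hat_3 = -0.377384 / 1.126434 = -0.335026
  phi_hat_2 = (-0.30587 - (-0.01793)(-0.335026)) / 1.20413 = -0.259006
  phi_hat_1 = (-0.0143 - (-0.0143)(-0.259006) - (-0.3057)(-0.335026)) / 1.2043 = -0.099993
So phi_hat = [-0.1000, -0.2590, -0.3350].
Therefore phi_hat_1 = -0.1000.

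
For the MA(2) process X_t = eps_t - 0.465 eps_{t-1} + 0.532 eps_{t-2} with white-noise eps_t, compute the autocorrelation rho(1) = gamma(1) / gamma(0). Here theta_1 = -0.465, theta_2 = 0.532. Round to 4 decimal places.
\rho(1) = -0.4752

For an MA(q) process with theta_0 = 1, the autocovariance is
  gamma(k) = sigma^2 * sum_{i=0..q-k} theta_i * theta_{i+k},
and rho(k) = gamma(k) / gamma(0). Sigma^2 cancels.
  numerator   = (1)*(-0.465) + (-0.465)*(0.532) = -0.71238.
  denominator = (1)^2 + (-0.465)^2 + (0.532)^2 = 1.499249.
  rho(1) = -0.71238 / 1.499249 = -0.4752.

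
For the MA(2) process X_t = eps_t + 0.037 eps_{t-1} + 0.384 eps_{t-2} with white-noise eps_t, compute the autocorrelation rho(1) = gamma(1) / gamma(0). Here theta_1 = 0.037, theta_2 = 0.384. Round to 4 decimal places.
\rho(1) = 0.0446

For an MA(q) process with theta_0 = 1, the autocovariance is
  gamma(k) = sigma^2 * sum_{i=0..q-k} theta_i * theta_{i+k},
and rho(k) = gamma(k) / gamma(0). Sigma^2 cancels.
  numerator   = (1)*(0.037) + (0.037)*(0.384) = 0.051208.
  denominator = (1)^2 + (0.037)^2 + (0.384)^2 = 1.148825.
  rho(1) = 0.051208 / 1.148825 = 0.0446.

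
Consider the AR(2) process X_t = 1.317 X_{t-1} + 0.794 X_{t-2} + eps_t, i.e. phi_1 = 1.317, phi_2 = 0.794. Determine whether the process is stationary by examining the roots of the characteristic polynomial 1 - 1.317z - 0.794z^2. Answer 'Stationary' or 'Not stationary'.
\text{Not stationary}

The AR(p) characteristic polynomial is P(z) = 1 - 1.317z - 0.794z^2.
Stationarity requires all roots to lie outside the unit circle, i.e. |z| > 1 for every root.
Set 1 + (-1.317) z + (-0.794) z^2 = 0, i.e. a z^2 + b z + c = 0 with a = -0.794, b = -1.317, c = 1.
Discriminant D = b^2 - 4ac = (-1.317)^2 - 4*(-0.794)*1 = 1.734489 - (-3.176) = 4.910489.
D >= 0, so the roots are real: z = (-b +/- sqrt(D)) / (2a) = (1.317 +/- 2.215962) / (-1.588).
  z_1 = (1.317 + 2.215962) / (-1.588) = -2.2248,   |z_1| = 2.2248.
  z_2 = (1.317 - 2.215962) / (-1.588) = 0.5661,   |z_2| = 0.5661.
Moduli of all roots: 2.2248, 0.5661.
All moduli strictly greater than 1? No.
Verdict: Not stationary.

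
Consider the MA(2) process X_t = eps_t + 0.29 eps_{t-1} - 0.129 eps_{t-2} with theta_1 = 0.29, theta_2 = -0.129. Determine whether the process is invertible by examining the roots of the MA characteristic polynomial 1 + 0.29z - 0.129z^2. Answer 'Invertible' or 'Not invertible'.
\text{Invertible}

The MA(q) characteristic polynomial is P(z) = 1 + 0.29z - 0.129z^2.
Invertibility requires all roots to lie outside the unit circle, i.e. |z| > 1 for every root.
Set 1 + (0.29) z + (-0.129) z^2 = 0, i.e. a z^2 + b z + c = 0 with a = -0.129, b = 0.29, c = 1.
Discriminant D = b^2 - 4ac = (0.29)^2 - 4*(-0.129)*1 = 0.0841 - (-0.516) = 0.6001.
D >= 0, so the roots are real: z = (-b +/- sqrt(D)) / (2a) = (-0.29 +/- 0.774661) / (-0.258).
  z_1 = (-0.29 + 0.774661) / (-0.258) = -1.8785,   |z_1| = 1.8785.
  z_2 = (-0.29 - 0.774661) / (-0.258) = 4.1266,   |z_2| = 4.1266.
Moduli of all roots: 1.8785, 4.1266.
All moduli strictly greater than 1? Yes.
Verdict: Invertible.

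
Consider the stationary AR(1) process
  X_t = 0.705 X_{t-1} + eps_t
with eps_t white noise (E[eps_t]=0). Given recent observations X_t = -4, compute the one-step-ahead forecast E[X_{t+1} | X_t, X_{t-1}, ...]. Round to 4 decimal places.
E[X_{t+1} \mid \mathcal F_t] = -2.8200

For an AR(p) model X_t = c + sum_i phi_i X_{t-i} + eps_t, the
one-step-ahead conditional mean is
  E[X_{t+1} | X_t, ...] = c + sum_i phi_i X_{t+1-i}.
Substitute known values:
  E[X_{t+1} | ...] = (0.705) * (-4)
                   = -2.8200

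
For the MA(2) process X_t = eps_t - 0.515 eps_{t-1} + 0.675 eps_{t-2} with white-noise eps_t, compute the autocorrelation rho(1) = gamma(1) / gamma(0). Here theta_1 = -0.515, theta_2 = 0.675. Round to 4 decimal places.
\rho(1) = -0.5013

For an MA(q) process with theta_0 = 1, the autocovariance is
  gamma(k) = sigma^2 * sum_{i=0..q-k} theta_i * theta_{i+k},
and rho(k) = gamma(k) / gamma(0). Sigma^2 cancels.
  numerator   = (1)*(-0.515) + (-0.515)*(0.675) = -0.862625.
  denominator = (1)^2 + (-0.515)^2 + (0.675)^2 = 1.72085.
  rho(1) = -0.862625 / 1.72085 = -0.5013.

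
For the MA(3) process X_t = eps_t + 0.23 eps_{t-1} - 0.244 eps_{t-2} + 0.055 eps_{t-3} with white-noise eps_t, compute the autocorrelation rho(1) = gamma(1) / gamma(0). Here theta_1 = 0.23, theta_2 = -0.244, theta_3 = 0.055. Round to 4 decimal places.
\rho(1) = 0.1439

For an MA(q) process with theta_0 = 1, the autocovariance is
  gamma(k) = sigma^2 * sum_{i=0..q-k} theta_i * theta_{i+k},
and rho(k) = gamma(k) / gamma(0). Sigma^2 cancels.
  numerator   = (1)*(0.23) + (0.23)*(-0.244) + (-0.244)*(0.055) = 0.16046.
  denominator = (1)^2 + (0.23)^2 + (-0.244)^2 + (0.055)^2 = 1.115461.
  rho(1) = 0.16046 / 1.115461 = 0.1439.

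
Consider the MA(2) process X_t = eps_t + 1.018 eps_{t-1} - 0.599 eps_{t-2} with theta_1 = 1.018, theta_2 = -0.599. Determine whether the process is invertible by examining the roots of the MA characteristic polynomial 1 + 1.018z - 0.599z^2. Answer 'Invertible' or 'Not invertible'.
\text{Not invertible}

The MA(q) characteristic polynomial is P(z) = 1 + 1.018z - 0.599z^2.
Invertibility requires all roots to lie outside the unit circle, i.e. |z| > 1 for every root.
Set 1 + (1.018) z + (-0.599) z^2 = 0, i.e. a z^2 + b z + c = 0 with a = -0.599, b = 1.018, c = 1.
Discriminant D = b^2 - 4ac = (1.018)^2 - 4*(-0.599)*1 = 1.036324 - (-2.396) = 3.432324.
D >= 0, so the roots are real: z = (-b +/- sqrt(D)) / (2a) = (-1.018 +/- 1.852653) / (-1.198).
  z_1 = (-1.018 + 1.852653) / (-1.198) = -0.6967,   |z_1| = 0.6967.
  z_2 = (-1.018 - 1.852653) / (-1.198) = 2.3962,   |z_2| = 2.3962.
Moduli of all roots: 0.6967, 2.3962.
All moduli strictly greater than 1? No.
Verdict: Not invertible.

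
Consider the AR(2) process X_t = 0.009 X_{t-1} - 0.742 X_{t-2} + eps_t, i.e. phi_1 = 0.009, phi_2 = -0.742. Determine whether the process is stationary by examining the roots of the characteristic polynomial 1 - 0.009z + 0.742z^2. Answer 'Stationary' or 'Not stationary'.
\text{Stationary}

The AR(p) characteristic polynomial is P(z) = 1 - 0.009z + 0.742z^2.
Stationarity requires all roots to lie outside the unit circle, i.e. |z| > 1 for every root.
Set 1 + (-0.009) z + (0.742) z^2 = 0, i.e. a z^2 + b z + c = 0 with a = 0.742, b = -0.009, c = 1.
Discriminant D = b^2 - 4ac = (-0.009)^2 - 4*(0.742)*1 = 0.000081 - (2.968) = -2.967919.
D < 0, so the roots are the complex-conjugate pair z = (-b +/- i sqrt(-D)) / (2a) = 0.0061 +/- 1.1609i.
For a conjugate pair |z|^2 = z * conj(z) = (product of roots) = c/a = 1/(0.742) = 1.347709, so |z| = sqrt(1.347709) = 1.1609 for both roots.
Moduli of all roots: 1.1609, 1.1609.
All moduli strictly greater than 1? Yes.
Verdict: Stationary.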